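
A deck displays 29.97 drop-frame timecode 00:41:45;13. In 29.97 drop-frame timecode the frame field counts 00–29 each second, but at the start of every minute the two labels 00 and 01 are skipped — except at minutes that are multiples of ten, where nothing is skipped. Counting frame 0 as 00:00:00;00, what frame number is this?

Complete 10-minute blocks: 4, each 17982 frames → 71928.
Remaining 1 whole minute in the current block: 1800 + 0 × 1798 = 1800 frames.
Within the current minute: 45 × 30 + 13 − 2 = 1361 (labels ;00/;01 skipped at this minute). Total = 71928 + 1800 + 1361 = 75089.

75089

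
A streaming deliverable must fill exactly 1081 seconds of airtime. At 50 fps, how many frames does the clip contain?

Frames = 1081 × 50 = 54050.

54050 frames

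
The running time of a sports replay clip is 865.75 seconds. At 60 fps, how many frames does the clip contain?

Frames = 865.75 × 60 = 51945.

51945 frames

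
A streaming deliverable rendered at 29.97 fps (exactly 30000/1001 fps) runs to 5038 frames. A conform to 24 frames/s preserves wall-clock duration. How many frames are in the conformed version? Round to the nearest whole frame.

4034 frames

Frames at target rate = 5038 × (24) / (30000/1001) = 2521519/625 ≈ 4034.430.
Nearest whole frame: 4034.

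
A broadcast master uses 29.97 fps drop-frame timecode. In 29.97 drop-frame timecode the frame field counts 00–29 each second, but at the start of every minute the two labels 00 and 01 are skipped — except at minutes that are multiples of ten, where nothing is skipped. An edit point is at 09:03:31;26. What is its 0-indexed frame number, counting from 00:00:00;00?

977378

Complete 10-minute blocks: 54, each 17982 frames → 971028.
Remaining 3 whole minutes in the current block: 1800 + 2 × 1798 = 5396 frames.
Within the current minute: 31 × 30 + 26 − 2 = 954 (labels ;00/;01 skipped at this minute). Total = 971028 + 5396 + 954 = 977378.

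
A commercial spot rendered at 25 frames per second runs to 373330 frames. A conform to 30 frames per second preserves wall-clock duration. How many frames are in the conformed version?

447996 frames

Target frames = source frames × (target rate / source rate) = 373330 × (30)/(25) = 373330 × 6/5 = 447996.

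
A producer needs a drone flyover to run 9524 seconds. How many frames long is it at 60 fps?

571440 frames

Frames = 9524 × 60 = 571440.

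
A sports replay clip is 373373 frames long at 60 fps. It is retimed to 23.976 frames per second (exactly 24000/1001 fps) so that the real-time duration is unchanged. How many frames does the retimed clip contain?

Target frames = source frames × (target rate / source rate) = 373373 × (24000/1001)/(60) = 373373 × 400/1001 = 149200.

149200 frames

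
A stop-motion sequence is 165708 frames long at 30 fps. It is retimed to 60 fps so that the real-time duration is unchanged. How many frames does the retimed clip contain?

Target frames = source frames × (target rate / source rate) = 165708 × (60)/(30) = 165708 × 2 = 331416.

331416 frames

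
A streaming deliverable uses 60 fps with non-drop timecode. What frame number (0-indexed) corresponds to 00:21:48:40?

frame 78520

Total seconds to the label: (0 × 3600 + 21 × 60 + 48) = 1308.
Frame index = 1308 × 60 + 40 = 78520.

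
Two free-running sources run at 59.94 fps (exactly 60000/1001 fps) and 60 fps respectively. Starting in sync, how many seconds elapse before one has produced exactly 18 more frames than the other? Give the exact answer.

The gap grows by |60 − 60000/1001| = 60/1001 frames per second.
Time for a 18-frame gap: 18 ÷ (60/1001) = 300.3 s.

300.3 seconds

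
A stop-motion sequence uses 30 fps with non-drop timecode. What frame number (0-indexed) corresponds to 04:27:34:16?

Total seconds to the label: (4 × 3600 + 27 × 60 + 34) = 16054.
Frame index = 16054 × 30 + 16 = 481636.

frame 481636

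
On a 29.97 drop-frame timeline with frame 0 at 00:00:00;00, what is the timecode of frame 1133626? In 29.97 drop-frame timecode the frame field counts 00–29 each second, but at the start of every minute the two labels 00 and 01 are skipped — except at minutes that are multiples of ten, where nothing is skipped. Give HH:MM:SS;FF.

10:30:25;10

Each 10-minute DF block holds 10 × 60 × 30 − 9 × 2 = 17982 frames. 1133626 ÷ 17982 → 63 full blocks, remainder 760.
Within the partial block the first minute is 1800 frames and each further minute 1798, so 0 further minute boundaries passed. Total skipped labels = 18 × 63 + 2 × 0 = 1134.
Non-drop label index = 1133626 + 1134 = 1134760; at 30 labels/s that is 10:30:25:10, i.e. DF 10:30:25;10.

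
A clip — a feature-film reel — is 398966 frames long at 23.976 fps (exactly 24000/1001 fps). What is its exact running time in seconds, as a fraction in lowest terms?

199682483/12000 seconds

Running time = 398966 ÷ (24000/1001) = 398966 × 1001/24000 = 199682483/12000 s.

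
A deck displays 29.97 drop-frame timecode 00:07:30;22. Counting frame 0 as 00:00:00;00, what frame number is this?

As if non-drop at 30 labels/s: (0 × 3600 + 7 × 60 + 30) × 30 + 22 = 13522.
Minute boundaries passed: 7; those not divisible by 10: 7 − 0 = 7; dropped labels = 2 × 7 = 14.
Actual frame index = 13522 − 14 = 13508.

13508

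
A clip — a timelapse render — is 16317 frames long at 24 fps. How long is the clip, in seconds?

Running time = 16317 / (24) = 679.875 s.

679.875 seconds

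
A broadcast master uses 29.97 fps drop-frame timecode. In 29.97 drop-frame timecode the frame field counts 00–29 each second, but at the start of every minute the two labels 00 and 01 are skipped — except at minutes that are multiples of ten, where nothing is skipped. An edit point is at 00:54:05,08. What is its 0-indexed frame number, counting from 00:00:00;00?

97260

As if non-drop at 30 labels/s: (0 × 3600 + 54 × 60 + 5) × 30 + 8 = 97358.
Minute boundaries passed: 54; those not divisible by 10: 54 − 5 = 49; dropped labels = 2 × 49 = 98.
Actual frame index = 97358 − 98 = 97260.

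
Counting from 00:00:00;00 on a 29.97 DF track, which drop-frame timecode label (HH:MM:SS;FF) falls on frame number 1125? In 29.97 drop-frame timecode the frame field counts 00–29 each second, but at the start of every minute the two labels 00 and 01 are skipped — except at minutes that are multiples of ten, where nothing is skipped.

00:00:37;15

Ten DF minutes hold 17982 frames, so frame 1125 lies in block 0 (frames 0–17981) with 1125 frames into that block.
The block's first minute is 1800 frames and the rest 1798 each; 1125 frames reaches minute 0, so 0 × 18 + 0 × 2 = 0 labels have been skipped so far.
Adding those back, label number 1125 + 0 = 1125 at 30 labels/s is 37 s + 15 f = 0 h 0 min 37 s frame 15, i.e. 00:00:37;15.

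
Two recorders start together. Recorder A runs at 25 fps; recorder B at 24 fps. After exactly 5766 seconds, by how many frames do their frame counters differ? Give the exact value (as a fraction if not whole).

A emits 25 × 5766 = 144150 frames; B emits 24 × 5766 = 138384.
Difference = 5766 frames; B is behind A.

5766 frames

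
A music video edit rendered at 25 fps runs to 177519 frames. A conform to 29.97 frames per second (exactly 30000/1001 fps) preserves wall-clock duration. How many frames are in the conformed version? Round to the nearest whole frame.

Frames at target rate = 177519 × (30000/1001) / (25) = 213022800/1001 ≈ 212809.990.
Nearest whole frame: 212810.

212810 frames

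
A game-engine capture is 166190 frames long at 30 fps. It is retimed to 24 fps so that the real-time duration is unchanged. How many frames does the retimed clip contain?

Target frames = source frames × (target rate / source rate) = 166190 × (24)/(30) = 166190 × 4/5 = 132952.

132952 frames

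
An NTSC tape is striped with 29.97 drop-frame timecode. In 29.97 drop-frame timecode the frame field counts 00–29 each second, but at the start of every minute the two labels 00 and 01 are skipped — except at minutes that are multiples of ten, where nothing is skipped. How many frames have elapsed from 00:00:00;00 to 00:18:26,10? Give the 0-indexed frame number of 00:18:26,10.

33156

As if non-drop at 30 labels/s: (0 × 3600 + 18 × 60 + 26) × 30 + 10 = 33190.
Minute boundaries passed: 18; those not divisible by 10: 18 − 1 = 17; dropped labels = 2 × 17 = 34.
Actual frame index = 33190 − 34 = 33156.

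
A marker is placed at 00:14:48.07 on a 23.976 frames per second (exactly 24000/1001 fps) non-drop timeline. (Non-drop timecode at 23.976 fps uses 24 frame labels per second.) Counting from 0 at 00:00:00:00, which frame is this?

21319

Total seconds to the label: (0 × 3600 + 14 × 60 + 48) = 888.
Frame index = 888 × 24 + 7 = 21319.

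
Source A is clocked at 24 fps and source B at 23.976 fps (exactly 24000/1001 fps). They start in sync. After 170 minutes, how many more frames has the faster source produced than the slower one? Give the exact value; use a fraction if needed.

244800/1001 frames

170 min = 10200 s.
A emits 24 × 10200 = 244800 frames; B emits 24000/1001 × 10200 = 244800000/1001.
Difference = 244800/1001 frames (≈ 244.5554); B is behind A.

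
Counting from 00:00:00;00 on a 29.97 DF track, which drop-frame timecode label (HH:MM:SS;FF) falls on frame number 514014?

Ten DF minutes hold 17982 frames, so frame 514014 lies in block 28 (frames 503496–521477) with 10518 frames into that block.
The block's first minute is 1800 frames and the rest 1798 each; 10518 frames reaches minute 5, so 28 × 18 + 5 × 2 = 514 labels have been skipped so far.
Adding those back, label number 514014 + 514 = 514528 at 30 labels/s is 17150 s + 28 f = 4 h 45 min 50 s frame 28, i.e. 04:45:50;28.

04:45:50;28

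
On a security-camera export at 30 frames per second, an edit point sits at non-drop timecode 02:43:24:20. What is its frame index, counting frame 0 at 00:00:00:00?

Total seconds to the label: (2 × 3600 + 43 × 60 + 24) = 9804.
Frame index = 9804 × 30 + 20 = 294140.

294140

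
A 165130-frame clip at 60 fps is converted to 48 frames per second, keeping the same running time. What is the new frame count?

132104 frames

Target frames = source frames × (target rate / source rate) = 165130 × (48)/(60) = 165130 × 4/5 = 132104.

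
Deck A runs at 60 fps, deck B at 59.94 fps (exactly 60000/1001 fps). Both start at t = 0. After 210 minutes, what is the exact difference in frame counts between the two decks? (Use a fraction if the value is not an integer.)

108000/143 frames

210 min = 12600 s.
A emits 60 × 12600 = 756000 frames; B emits 60000/1001 × 12600 = 108000000/143.
Difference = 108000/143 frames (≈ 755.2448); B is behind A.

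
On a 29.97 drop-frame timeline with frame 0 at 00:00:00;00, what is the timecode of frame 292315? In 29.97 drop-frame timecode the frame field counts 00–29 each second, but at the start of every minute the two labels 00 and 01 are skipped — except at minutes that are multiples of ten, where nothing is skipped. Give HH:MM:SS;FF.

Each 10-minute DF block holds 10 × 60 × 30 − 9 × 2 = 17982 frames. 292315 ÷ 17982 → 16 full blocks, remainder 4603.
Within the partial block the first minute is 1800 frames and each further minute 1798, so 2 further minute boundaries passed. Total skipped labels = 18 × 16 + 2 × 2 = 292.
Non-drop label index = 292315 + 292 = 292607; at 30 labels/s that is 02:42:33:17, i.e. DF 02:42:33;17.

02:42:33;17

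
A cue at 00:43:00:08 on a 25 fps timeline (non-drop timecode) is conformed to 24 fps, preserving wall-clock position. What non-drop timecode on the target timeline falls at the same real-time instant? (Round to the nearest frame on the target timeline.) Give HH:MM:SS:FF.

Source frame index: (0×3600 + 43×60 + 0) × 25 + 8 = 64508.
Real time: 64508 / (25) = 64508/25 s.
Target frame: (64508/25) × (24) = 1548192/25 ≈ 61927.680 → 61928.
At 24 labels/s: frame 61928 → 00:43:00:08.

00:43:00:08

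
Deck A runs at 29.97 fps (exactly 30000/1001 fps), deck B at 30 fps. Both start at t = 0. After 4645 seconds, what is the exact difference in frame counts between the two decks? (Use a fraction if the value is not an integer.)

A emits 30000/1001 × 4645 = 139350000/1001 frames; B emits 30 × 4645 = 139350.
Difference = 139350/1001 frames (≈ 139.2108); B is ahead of A.

139350/1001 frames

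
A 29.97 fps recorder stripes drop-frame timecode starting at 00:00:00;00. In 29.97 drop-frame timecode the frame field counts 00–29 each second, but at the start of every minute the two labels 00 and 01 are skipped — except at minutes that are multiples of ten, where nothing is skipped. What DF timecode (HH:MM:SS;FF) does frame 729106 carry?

Ten DF minutes hold 17982 frames, so frame 729106 lies in block 40 (frames 719280–737261) with 9826 frames into that block.
The block's first minute is 1800 frames and the rest 1798 each; 9826 frames reaches minute 5, so 40 × 18 + 5 × 2 = 730 labels have been skipped so far.
Adding those back, label number 729106 + 730 = 729836 at 30 labels/s is 24327 s + 26 f = 6 h 45 min 27 s frame 26, i.e. 06:45:27;26.

06:45:27;26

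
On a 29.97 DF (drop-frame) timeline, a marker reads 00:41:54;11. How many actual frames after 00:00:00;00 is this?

75357

Complete 10-minute blocks: 4, each 17982 frames → 71928.
Remaining 1 whole minute in the current block: 1800 + 0 × 1798 = 1800 frames.
Within the current minute: 54 × 30 + 11 − 2 = 1629 (labels ;00/;01 skipped at this minute). Total = 71928 + 1800 + 1629 = 75357.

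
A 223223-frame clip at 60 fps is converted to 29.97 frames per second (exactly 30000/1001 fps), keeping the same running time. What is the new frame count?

111500 frames

Target frames = source frames × (target rate / source rate) = 223223 × (30000/1001)/(60) = 223223 × 500/1001 = 111500.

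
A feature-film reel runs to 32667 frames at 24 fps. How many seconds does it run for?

1361.125 seconds

Running time = 32667 / (24) = 1361.125 s.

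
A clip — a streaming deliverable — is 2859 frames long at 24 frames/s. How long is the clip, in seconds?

119.125 seconds

Running time = 2859 / (24) = 119.125 s.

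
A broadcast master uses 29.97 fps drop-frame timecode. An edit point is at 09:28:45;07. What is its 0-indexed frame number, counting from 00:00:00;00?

As if non-drop at 30 labels/s: (9 × 3600 + 28 × 60 + 45) × 30 + 7 = 1023757.
Minute boundaries passed: 568; those not divisible by 10: 568 − 56 = 512; dropped labels = 2 × 512 = 1024.
Actual frame index = 1023757 − 1024 = 1022733.

1022733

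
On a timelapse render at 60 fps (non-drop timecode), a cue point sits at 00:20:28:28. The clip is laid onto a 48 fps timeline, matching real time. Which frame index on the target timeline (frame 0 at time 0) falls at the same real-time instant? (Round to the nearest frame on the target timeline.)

Source frame index: (0×3600 + 20×60 + 28) × 60 + 28 = 73708.
Real time: 73708 / (60) = 18427/15 s.
Target frame: (18427/15) × (48) = 294832/5 ≈ 58966.400 → 58966.

frame 58966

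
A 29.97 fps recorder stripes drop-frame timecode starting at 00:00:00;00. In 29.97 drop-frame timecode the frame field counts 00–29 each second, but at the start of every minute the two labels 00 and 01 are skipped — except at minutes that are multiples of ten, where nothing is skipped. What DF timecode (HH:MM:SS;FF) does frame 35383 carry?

Ten DF minutes hold 17982 frames, so frame 35383 lies in block 1 (frames 17982–35963) with 17401 frames into that block.
The block's first minute is 1800 frames and the rest 1798 each; 17401 frames reaches minute 9, so 1 × 18 + 9 × 2 = 36 labels have been skipped so far.
Adding those back, label number 35383 + 36 = 35419 at 30 labels/s is 1180 s + 19 f = 0 h 19 min 40 s frame 19, i.e. 00:19:40;19.

00:19:40;19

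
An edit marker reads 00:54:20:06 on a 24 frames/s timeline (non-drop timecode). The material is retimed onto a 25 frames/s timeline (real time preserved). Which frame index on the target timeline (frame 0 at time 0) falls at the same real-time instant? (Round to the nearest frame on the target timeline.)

Source frame index: (0×3600 + 54×60 + 20) × 24 + 6 = 78246.
Real time: 78246 / (24) = 13041/4 s.
Target frame: (13041/4) × (25) = 326025/4 ≈ 81506.250 → 81506.

frame 81506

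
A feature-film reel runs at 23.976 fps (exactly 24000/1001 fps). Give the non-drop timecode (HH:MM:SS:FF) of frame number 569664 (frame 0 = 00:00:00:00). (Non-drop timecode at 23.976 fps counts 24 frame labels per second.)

569664 ÷ 24 = 23736 full seconds, remainder 0 frames.
23736 s = 6 h 35 min 36 s.
Timecode: 06:35:36:00.

06:35:36:00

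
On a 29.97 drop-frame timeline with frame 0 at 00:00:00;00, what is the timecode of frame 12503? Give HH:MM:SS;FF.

00:06:57;05

Ten DF minutes hold 17982 frames, so frame 12503 lies in block 0 (frames 0–17981) with 12503 frames into that block.
The block's first minute is 1800 frames and the rest 1798 each; 12503 frames reaches minute 6, so 0 × 18 + 6 × 2 = 12 labels have been skipped so far.
Adding those back, label number 12503 + 12 = 12515 at 30 labels/s is 417 s + 5 f = 0 h 6 min 57 s frame 5, i.e. 00:06:57;05.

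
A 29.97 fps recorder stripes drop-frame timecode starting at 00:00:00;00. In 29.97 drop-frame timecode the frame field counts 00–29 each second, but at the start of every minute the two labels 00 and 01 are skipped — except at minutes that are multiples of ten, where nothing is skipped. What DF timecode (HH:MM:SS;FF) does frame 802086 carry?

Each 10-minute DF block holds 10 × 60 × 30 − 9 × 2 = 17982 frames. 802086 ÷ 17982 → 44 full blocks, remainder 10878.
Within the partial block the first minute is 1800 frames and each further minute 1798, so 6 further minute boundaries passed. Total skipped labels = 18 × 44 + 2 × 6 = 804.
Non-drop label index = 802086 + 804 = 802890; at 30 labels/s that is 07:26:03:00, i.e. DF 07:26:03;00.

07:26:03;00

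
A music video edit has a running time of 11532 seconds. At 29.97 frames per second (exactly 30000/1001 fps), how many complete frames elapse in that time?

Frames = 11532 × 30000/1001 = 345960000/1001 ≈ 345614.3856.
Complete frames: 345614.

345614 frames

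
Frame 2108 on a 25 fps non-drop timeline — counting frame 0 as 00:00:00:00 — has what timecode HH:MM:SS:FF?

00:01:24:08

2108 ÷ 25 = 84 full seconds, remainder 8 frames.
84 s = 0 h 1 min 24 s.
Timecode: 00:01:24:08.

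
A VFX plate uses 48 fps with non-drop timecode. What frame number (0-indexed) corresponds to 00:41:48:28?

120412

Total seconds to the label: (0 × 3600 + 41 × 60 + 48) = 2508.
Frame index = 2508 × 48 + 28 = 120412.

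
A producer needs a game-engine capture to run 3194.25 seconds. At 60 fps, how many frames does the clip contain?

191655 frames

Frames = 3194.25 × 60 = 191655.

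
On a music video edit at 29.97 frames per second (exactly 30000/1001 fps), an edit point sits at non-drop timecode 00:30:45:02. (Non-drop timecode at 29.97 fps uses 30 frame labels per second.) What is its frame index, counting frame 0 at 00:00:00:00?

Total seconds to the label: (0 × 3600 + 30 × 60 + 45) = 1845.
Frame index = 1845 × 30 + 2 = 55352.

frame 55352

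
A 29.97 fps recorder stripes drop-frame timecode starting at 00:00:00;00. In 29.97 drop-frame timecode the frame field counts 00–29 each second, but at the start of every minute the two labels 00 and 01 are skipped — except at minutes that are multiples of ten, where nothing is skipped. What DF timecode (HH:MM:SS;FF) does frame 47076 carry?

Each 10-minute DF block holds 10 × 60 × 30 − 9 × 2 = 17982 frames. 47076 ÷ 17982 → 2 full blocks, remainder 11112.
Within the partial block the first minute is 1800 frames and each further minute 1798, so 6 further minute boundaries passed. Total skipped labels = 18 × 2 + 2 × 6 = 48.
Non-drop label index = 47076 + 48 = 47124; at 30 labels/s that is 00:26:10:24, i.e. DF 00:26:10;24.

00:26:10;24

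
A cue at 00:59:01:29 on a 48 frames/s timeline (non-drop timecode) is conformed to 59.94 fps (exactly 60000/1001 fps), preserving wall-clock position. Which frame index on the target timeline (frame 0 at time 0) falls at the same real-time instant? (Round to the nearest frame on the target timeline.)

Source frame index: (0×3600 + 59×60 + 1) × 48 + 29 = 169997.
Real time: 169997 / (48) = 169997/48 s.
Target frame: (169997/48) × (60000/1001) = 212496250/1001 ≈ 212283.966 → 212284.

frame 212284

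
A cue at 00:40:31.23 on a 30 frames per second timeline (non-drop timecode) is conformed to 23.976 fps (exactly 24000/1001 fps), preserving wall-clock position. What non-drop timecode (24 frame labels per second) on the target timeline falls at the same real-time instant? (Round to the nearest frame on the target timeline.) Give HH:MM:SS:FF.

00:40:29:08

Source frame index: (0×3600 + 40×60 + 31) × 30 + 23 = 72953.
Real time: 72953 / (30) = 72953/30 s.
Target frame: (72953/30) × (24000/1001) = 58362400/1001 ≈ 58304.096 → 58304.
At 24 labels/s: frame 58304 → 00:40:29:08.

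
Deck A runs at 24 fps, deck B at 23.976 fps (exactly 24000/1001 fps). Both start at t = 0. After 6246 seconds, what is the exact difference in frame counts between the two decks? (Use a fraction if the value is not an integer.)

A emits 24 × 6246 = 149904 frames; B emits 24000/1001 × 6246 = 149904000/1001.
Difference = 149904/1001 frames (≈ 149.7542); B is behind A.

149904/1001 frames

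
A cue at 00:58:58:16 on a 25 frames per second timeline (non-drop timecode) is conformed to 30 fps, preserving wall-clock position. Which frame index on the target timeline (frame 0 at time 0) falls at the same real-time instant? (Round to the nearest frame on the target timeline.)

frame 106159

Source frame index: (0×3600 + 58×60 + 58) × 25 + 16 = 88466.
Real time: 88466 / (25) = 88466/25 s.
Target frame: (88466/25) × (30) = 530796/5 ≈ 106159.200 → 106159.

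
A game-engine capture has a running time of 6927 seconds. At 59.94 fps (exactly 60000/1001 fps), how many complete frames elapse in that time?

415204 frames

Frames = 6927 × 60000/1001 = 415620000/1001 ≈ 415204.7952.
Complete frames: 415204.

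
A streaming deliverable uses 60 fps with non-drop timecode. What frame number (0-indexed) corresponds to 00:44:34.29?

Total seconds to the label: (0 × 3600 + 44 × 60 + 34) = 2674.
Frame index = 2674 × 60 + 29 = 160469.

160469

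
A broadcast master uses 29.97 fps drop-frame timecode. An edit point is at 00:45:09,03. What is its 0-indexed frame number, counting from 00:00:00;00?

81191

As if non-drop at 30 labels/s: (0 × 3600 + 45 × 60 + 9) × 30 + 3 = 81273.
Minute boundaries passed: 45; those not divisible by 10: 45 − 4 = 41; dropped labels = 2 × 41 = 82.
Actual frame index = 81273 − 82 = 81191.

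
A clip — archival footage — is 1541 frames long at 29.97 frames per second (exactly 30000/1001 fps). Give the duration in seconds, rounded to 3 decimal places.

Running time = 1541 × 1001/30000 = 1542541/30000 s ≈ 51.418 s.

51.418 seconds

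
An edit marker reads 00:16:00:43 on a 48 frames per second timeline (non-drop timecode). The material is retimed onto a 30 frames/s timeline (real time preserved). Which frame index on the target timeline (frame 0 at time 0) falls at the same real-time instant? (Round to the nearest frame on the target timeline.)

frame 28827

Source frame index: (0×3600 + 16×60 + 0) × 48 + 43 = 46123.
Real time: 46123 / (48) = 46123/48 s.
Target frame: (46123/48) × (30) = 230615/8 ≈ 28826.875 → 28827.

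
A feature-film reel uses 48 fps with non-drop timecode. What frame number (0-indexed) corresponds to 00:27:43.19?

frame 79843

Total seconds to the label: (0 × 3600 + 27 × 60 + 43) = 1663.
Frame index = 1663 × 48 + 19 = 79843.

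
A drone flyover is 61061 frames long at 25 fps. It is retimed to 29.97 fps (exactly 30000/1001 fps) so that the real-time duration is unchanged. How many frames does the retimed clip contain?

Target frames = source frames × (target rate / source rate) = 61061 × (30000/1001)/(25) = 61061 × 1200/1001 = 73200.

73200 frames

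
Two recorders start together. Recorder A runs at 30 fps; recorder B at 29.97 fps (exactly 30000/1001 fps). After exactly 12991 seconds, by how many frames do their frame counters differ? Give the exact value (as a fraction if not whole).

35430/91 frames

A emits 30 × 12991 = 389730 frames; B emits 30000/1001 × 12991 = 35430000/91.
Difference = 35430/91 frames (≈ 389.3407); B is behind A.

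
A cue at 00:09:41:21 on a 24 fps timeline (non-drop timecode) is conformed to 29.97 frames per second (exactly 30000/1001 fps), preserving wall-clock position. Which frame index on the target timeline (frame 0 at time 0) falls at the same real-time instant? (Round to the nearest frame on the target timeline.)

Source frame index: (0×3600 + 9×60 + 41) × 24 + 21 = 13965.
Real time: 13965 / (24) = 4655/8 s.
Target frame: (4655/8) × (30000/1001) = 2493750/143 ≈ 17438.811 → 17439.

frame 17439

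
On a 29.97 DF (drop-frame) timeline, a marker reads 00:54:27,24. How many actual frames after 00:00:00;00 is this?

As if non-drop at 30 labels/s: (0 × 3600 + 54 × 60 + 27) × 30 + 24 = 98034.
Minute boundaries passed: 54; those not divisible by 10: 54 − 5 = 49; dropped labels = 2 × 49 = 98.
Actual frame index = 98034 − 98 = 97936.

97936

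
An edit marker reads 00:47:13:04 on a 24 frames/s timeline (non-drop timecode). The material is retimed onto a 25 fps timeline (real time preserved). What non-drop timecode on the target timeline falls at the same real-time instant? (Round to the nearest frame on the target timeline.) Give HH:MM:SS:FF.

Source frame index: (0×3600 + 47×60 + 13) × 24 + 4 = 67996.
Real time: 67996 / (24) = 16999/6 s.
Target frame: (16999/6) × (25) = 424975/6 ≈ 70829.167 → 70829.
At 25 labels/s: frame 70829 → 00:47:13:04.

00:47:13:04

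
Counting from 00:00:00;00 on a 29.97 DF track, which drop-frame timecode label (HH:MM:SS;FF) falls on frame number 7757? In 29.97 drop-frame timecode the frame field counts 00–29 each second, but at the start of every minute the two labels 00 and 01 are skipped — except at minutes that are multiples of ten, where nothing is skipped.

00:04:18;25

Ten DF minutes hold 17982 frames, so frame 7757 lies in block 0 (frames 0–17981) with 7757 frames into that block.
The block's first minute is 1800 frames and the rest 1798 each; 7757 frames reaches minute 4, so 0 × 18 + 4 × 2 = 8 labels have been skipped so far.
Adding those back, label number 7757 + 8 = 7765 at 30 labels/s is 258 s + 25 f = 0 h 4 min 18 s frame 25, i.e. 00:04:18;25.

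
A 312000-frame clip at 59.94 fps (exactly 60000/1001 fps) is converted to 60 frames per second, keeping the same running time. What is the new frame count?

312312 frames

Target frames = source frames × (target rate / source rate) = 312000 × (60)/(60000/1001) = 312000 × 1001/1000 = 312312.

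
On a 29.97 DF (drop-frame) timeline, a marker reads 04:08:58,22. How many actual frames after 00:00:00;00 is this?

As if non-drop at 30 labels/s: (4 × 3600 + 8 × 60 + 58) × 30 + 22 = 448162.
Minute boundaries passed: 248; those not divisible by 10: 248 − 24 = 224; dropped labels = 2 × 224 = 448.
Actual frame index = 448162 − 448 = 447714.

447714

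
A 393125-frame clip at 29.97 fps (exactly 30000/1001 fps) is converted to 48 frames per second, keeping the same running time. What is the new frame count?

Target frames = source frames × (target rate / source rate) = 393125 × (48)/(30000/1001) = 393125 × 1001/625 = 629629.

629629 frames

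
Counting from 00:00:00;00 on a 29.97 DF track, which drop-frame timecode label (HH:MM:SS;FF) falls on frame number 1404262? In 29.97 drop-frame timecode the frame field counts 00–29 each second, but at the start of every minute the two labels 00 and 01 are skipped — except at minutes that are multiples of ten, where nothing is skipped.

13:00:55;16

Each 10-minute DF block holds 10 × 60 × 30 − 9 × 2 = 17982 frames. 1404262 ÷ 17982 → 78 full blocks, remainder 1666.
Within the partial block the first minute is 1800 frames and each further minute 1798, so 0 further minute boundaries passed. Total skipped labels = 18 × 78 + 2 × 0 = 1404.
Non-drop label index = 1404262 + 1404 = 1405666; at 30 labels/s that is 13:00:55:16, i.e. DF 13:00:55;16.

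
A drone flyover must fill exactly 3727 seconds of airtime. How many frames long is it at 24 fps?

89448 frames

Frames = 3727 × 24 = 89448.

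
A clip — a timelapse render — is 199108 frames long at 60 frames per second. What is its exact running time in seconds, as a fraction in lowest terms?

Running time = 199108 ÷ (60) = 199108 × 1/60 = 49777/15 s.

49777/15 seconds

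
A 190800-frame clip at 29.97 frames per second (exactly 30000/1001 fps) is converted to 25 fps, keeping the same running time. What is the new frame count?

Target frames = source frames × (target rate / source rate) = 190800 × (25)/(30000/1001) = 190800 × 1001/1200 = 159159.

159159 frames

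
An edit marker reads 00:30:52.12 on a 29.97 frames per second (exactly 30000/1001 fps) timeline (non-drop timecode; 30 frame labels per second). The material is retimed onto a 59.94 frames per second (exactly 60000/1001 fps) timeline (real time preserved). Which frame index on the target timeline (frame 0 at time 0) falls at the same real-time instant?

frame 111144

Source frame index: (0×3600 + 30×60 + 52) × 30 + 12 = 55572.
Real time: 55572 / (30000/1001) = 4635631/2500 s.
Target frame: (4635631/2500) × (60000/1001) = 111144.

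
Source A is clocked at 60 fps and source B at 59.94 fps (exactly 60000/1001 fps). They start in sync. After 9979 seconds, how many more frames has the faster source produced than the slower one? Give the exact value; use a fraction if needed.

A emits 60 × 9979 = 598740 frames; B emits 60000/1001 × 9979 = 598740000/1001.
Difference = 598740/1001 frames (≈ 598.1419); B is behind A.

598740/1001 frames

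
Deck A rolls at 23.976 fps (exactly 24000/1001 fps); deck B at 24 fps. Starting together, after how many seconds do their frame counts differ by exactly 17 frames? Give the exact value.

17017/24 seconds

The gap grows by |24 − 24000/1001| = 24/1001 frames per second.
Time for a 17-frame gap: 17 ÷ (24/1001) = 17017/24 s.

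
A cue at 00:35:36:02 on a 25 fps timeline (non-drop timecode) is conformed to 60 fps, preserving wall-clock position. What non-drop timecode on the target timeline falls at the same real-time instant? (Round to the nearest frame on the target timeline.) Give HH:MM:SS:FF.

Source frame index: (0×3600 + 35×60 + 36) × 25 + 2 = 53402.
Real time: 53402 / (25) = 53402/25 s.
Target frame: (53402/25) × (60) = 640824/5 ≈ 128164.800 → 128165.
At 60 labels/s: frame 128165 → 00:35:36:05.

00:35:36:05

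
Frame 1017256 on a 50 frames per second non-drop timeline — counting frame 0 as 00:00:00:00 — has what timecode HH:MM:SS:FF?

05:39:05:06

1017256 ÷ 50 = 20345 full seconds, remainder 6 frames.
20345 s = 5 h 39 min 5 s.
Timecode: 05:39:05:06.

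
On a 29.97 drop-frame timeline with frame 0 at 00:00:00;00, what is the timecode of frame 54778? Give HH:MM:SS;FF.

Ten DF minutes hold 17982 frames, so frame 54778 lies in block 3 (frames 53946–71927) with 832 frames into that block.
The block's first minute is 1800 frames and the rest 1798 each; 832 frames reaches minute 0, so 3 × 18 + 0 × 2 = 54 labels have been skipped so far.
Adding those back, label number 54778 + 54 = 54832 at 30 labels/s is 1827 s + 22 f = 0 h 30 min 27 s frame 22, i.e. 00:30:27;22.

00:30:27;22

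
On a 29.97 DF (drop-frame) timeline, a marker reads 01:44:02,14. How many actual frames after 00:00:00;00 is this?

187086

Complete 10-minute blocks: 10, each 17982 frames → 179820.
Remaining 4 whole minutes in the current block: 1800 + 3 × 1798 = 7194 frames.
Within the current minute: 2 × 30 + 14 − 2 = 72 (labels ;00/;01 skipped at this minute). Total = 179820 + 7194 + 72 = 187086.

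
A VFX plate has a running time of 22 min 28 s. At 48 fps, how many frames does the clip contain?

22 min 28 s = 1348 s.
Frames = 1348 × 48 = 64704.

64704 frames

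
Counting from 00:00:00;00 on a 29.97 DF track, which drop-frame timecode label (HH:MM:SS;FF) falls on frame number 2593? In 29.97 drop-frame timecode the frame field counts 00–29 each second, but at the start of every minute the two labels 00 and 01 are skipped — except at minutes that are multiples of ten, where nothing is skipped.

00:01:26;15

Each 10-minute DF block holds 10 × 60 × 30 − 9 × 2 = 17982 frames. 2593 ÷ 17982 → 0 full blocks, remainder 2593.
Within the partial block the first minute is 1800 frames and each further minute 1798, so 1 further minute boundary passed. Total skipped labels = 18 × 0 + 2 × 1 = 2.
Non-drop label index = 2593 + 2 = 2595; at 30 labels/s that is 00:01:26:15, i.e. DF 00:01:26;15.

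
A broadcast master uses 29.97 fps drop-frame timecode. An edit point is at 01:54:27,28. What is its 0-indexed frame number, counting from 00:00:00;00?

Complete 10-minute blocks: 11, each 17982 frames → 197802.
Remaining 4 whole minutes in the current block: 1800 + 3 × 1798 = 7194 frames.
Within the current minute: 27 × 30 + 28 − 2 = 836 (labels ;00/;01 skipped at this minute). Total = 197802 + 7194 + 836 = 205832.

205832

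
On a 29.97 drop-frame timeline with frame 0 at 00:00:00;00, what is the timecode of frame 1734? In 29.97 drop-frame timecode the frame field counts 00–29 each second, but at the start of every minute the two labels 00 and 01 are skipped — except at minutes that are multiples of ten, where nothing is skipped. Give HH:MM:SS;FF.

00:00:57;24

Each 10-minute DF block holds 10 × 60 × 30 − 9 × 2 = 17982 frames. 1734 ÷ 17982 → 0 full blocks, remainder 1734.
Within the partial block the first minute is 1800 frames and each further minute 1798, so 0 further minute boundaries passed. Total skipped labels = 18 × 0 + 2 × 0 = 0.
Non-drop label index = 1734 + 0 = 1734; at 30 labels/s that is 00:00:57:24, i.e. DF 00:00:57;24.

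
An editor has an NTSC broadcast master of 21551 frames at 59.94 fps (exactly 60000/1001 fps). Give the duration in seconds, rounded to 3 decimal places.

359.543 seconds

Running time = 21551 × 1001/60000 = 21572551/60000 s ≈ 359.543 s.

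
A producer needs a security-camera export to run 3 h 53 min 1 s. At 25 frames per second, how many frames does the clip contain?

3 h 53 min 1 s = 13981 s.
Frames = 13981 × 25 = 349525.

349525 frames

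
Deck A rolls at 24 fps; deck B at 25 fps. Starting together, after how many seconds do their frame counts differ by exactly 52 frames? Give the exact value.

52 seconds

The gap grows by |25 − 24| = 1 frame per second.
Time for a 52-frame gap: 52 ÷ (1) = 52 s.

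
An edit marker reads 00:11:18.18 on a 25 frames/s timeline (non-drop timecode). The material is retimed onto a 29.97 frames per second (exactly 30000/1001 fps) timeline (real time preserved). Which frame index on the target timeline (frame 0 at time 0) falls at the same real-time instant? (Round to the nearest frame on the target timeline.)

frame 20341

Source frame index: (0×3600 + 11×60 + 18) × 25 + 18 = 16968.
Real time: 16968 / (25) = 16968/25 s.
Target frame: (16968/25) × (30000/1001) = 2908800/143 ≈ 20341.259 → 20341.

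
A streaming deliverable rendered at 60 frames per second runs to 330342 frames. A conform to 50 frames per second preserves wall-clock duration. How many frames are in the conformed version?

Target frames = source frames × (target rate / source rate) = 330342 × (50)/(60) = 330342 × 5/6 = 275285.

275285 frames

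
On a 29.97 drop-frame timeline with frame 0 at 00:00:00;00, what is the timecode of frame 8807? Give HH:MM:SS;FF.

Ten DF minutes hold 17982 frames, so frame 8807 lies in block 0 (frames 0–17981) with 8807 frames into that block.
The block's first minute is 1800 frames and the rest 1798 each; 8807 frames reaches minute 4, so 0 × 18 + 4 × 2 = 8 labels have been skipped so far.
Adding those back, label number 8807 + 8 = 8815 at 30 labels/s is 293 s + 25 f = 0 h 4 min 53 s frame 25, i.e. 00:04:53;25.

00:04:53;25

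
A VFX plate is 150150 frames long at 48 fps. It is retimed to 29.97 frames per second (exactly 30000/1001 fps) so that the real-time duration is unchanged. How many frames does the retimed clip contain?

Target frames = source frames × (target rate / source rate) = 150150 × (30000/1001)/(48) = 150150 × 625/1001 = 93750.

93750 frames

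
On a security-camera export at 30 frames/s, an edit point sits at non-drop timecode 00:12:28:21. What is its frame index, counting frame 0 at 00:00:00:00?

Total seconds to the label: (0 × 3600 + 12 × 60 + 28) = 748.
Frame index = 748 × 30 + 21 = 22461.

frame 22461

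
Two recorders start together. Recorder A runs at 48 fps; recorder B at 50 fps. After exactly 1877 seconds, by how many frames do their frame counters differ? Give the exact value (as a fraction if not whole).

3754 frames

A emits 48 × 1877 = 90096 frames; B emits 50 × 1877 = 93850.
Difference = 3754 frames; B is ahead of A.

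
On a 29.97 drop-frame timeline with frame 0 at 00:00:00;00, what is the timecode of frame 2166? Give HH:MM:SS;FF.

00:01:12;08

Each 10-minute DF block holds 10 × 60 × 30 − 9 × 2 = 17982 frames. 2166 ÷ 17982 → 0 full blocks, remainder 2166.
Within the partial block the first minute is 1800 frames and each further minute 1798, so 1 further minute boundary passed. Total skipped labels = 18 × 0 + 2 × 1 = 2.
Non-drop label index = 2166 + 2 = 2168; at 30 labels/s that is 00:01:12:08, i.e. DF 00:01:12;08.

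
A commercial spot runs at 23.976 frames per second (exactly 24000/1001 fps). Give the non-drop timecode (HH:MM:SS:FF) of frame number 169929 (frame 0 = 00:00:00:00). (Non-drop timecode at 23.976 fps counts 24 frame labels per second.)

169929 ÷ 24 = 7080 full seconds, remainder 9 frames.
7080 s = 1 h 58 min 0 s.
Timecode: 01:58:00:09.

01:58:00:09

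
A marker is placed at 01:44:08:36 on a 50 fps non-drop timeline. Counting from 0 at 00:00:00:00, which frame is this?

Total seconds to the label: (1 × 3600 + 44 × 60 + 8) = 6248.
Frame index = 6248 × 50 + 36 = 312436.

312436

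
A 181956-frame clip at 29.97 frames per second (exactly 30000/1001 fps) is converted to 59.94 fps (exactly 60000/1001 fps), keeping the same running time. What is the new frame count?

363912 frames

Target frames = source frames × (target rate / source rate) = 181956 × (60000/1001)/(30000/1001) = 181956 × 2 = 363912.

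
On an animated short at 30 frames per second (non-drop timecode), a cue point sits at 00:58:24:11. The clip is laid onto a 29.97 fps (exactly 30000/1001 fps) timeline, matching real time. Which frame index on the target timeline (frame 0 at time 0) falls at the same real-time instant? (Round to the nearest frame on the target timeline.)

Source frame index: (0×3600 + 58×60 + 24) × 30 + 11 = 105131.
Real time: 105131 / (30) = 105131/30 s.
Target frame: (105131/30) × (30000/1001) = 8087000/77 ≈ 105025.974 → 105026.

frame 105026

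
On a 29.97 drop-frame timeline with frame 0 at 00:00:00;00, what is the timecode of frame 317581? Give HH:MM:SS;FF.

Ten DF minutes hold 17982 frames, so frame 317581 lies in block 17 (frames 305694–323675) with 11887 frames into that block.
The block's first minute is 1800 frames and the rest 1798 each; 11887 frames reaches minute 6, so 17 × 18 + 6 × 2 = 318 labels have been skipped so far.
Adding those back, label number 317581 + 318 = 317899 at 30 labels/s is 10596 s + 19 f = 2 h 56 min 36 s frame 19, i.e. 02:56:36;19.

02:56:36;19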